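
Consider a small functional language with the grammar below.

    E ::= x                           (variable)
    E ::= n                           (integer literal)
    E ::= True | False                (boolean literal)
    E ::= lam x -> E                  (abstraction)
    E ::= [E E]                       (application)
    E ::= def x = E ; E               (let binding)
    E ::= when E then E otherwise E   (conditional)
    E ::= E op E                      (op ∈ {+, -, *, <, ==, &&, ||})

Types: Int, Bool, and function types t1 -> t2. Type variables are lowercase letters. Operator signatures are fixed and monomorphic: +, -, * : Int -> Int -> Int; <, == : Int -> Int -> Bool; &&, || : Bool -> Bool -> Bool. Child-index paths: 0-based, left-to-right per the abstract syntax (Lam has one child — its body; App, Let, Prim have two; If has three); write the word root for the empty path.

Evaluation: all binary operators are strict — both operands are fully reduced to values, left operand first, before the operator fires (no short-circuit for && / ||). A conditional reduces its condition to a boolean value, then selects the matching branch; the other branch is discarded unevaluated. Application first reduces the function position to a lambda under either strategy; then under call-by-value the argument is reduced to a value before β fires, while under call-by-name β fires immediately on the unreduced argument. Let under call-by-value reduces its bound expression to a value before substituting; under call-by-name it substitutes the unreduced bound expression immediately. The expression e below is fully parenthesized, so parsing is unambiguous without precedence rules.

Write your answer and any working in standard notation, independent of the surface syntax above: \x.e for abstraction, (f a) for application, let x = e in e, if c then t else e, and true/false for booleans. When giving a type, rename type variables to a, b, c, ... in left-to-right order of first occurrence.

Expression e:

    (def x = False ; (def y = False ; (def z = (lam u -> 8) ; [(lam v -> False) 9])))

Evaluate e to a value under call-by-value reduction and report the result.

Working:
step 0: (let x = false in (let y = false in (let z = (\u.8) in ((\v.false) 9))))
step 1: [let@root] (let y = false in (let z = (\u.8) in ((\v.false) 9)))
step 2: [let@root] (let z = (\u.8) in ((\v.false) 9))
step 3: [let@root] ((\v.false) 9)
step 4: [beta@root] false

Answer: false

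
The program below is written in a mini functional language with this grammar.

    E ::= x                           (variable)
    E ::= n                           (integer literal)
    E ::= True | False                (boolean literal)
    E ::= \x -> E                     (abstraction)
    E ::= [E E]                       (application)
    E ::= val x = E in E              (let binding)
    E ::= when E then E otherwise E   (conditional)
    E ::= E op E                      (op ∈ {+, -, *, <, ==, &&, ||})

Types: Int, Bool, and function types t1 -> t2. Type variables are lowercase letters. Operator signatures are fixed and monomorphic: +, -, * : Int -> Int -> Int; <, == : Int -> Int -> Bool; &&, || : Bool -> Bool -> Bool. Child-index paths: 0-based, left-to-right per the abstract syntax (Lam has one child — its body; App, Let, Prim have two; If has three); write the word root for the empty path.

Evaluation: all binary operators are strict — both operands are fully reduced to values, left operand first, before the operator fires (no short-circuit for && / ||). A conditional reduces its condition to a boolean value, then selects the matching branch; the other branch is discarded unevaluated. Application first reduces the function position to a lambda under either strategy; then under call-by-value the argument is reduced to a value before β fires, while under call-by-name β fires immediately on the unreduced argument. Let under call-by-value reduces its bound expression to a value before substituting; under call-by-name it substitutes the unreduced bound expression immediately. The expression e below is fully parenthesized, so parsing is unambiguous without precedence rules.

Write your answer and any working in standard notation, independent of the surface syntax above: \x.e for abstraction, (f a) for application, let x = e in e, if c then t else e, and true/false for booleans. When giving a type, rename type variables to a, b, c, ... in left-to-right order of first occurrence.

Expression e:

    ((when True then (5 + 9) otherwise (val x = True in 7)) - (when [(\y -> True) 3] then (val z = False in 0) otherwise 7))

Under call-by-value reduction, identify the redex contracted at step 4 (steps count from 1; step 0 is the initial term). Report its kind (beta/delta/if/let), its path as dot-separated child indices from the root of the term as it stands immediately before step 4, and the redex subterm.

Derivation:
step 0: ((if true then (5 + 9) else (let x = true in 7)) - (if ((\y.true) 3) then (let z = false in 0) else 7))
step 1: [if@0] ((5 + 9) - (if ((\y.true) 3) then (let z = false in 0) else 7))
step 2: [delta@0] (14 - (if ((\y.true) 3) then (let z = false in 0) else 7))
step 3: [beta@1.0] (14 - (if true then (let z = false in 0) else 7))
step 4: [if@1] (14 - (let z = false in 0))

Answer: if at 1 : (if true then (let z = false in 0) else 7)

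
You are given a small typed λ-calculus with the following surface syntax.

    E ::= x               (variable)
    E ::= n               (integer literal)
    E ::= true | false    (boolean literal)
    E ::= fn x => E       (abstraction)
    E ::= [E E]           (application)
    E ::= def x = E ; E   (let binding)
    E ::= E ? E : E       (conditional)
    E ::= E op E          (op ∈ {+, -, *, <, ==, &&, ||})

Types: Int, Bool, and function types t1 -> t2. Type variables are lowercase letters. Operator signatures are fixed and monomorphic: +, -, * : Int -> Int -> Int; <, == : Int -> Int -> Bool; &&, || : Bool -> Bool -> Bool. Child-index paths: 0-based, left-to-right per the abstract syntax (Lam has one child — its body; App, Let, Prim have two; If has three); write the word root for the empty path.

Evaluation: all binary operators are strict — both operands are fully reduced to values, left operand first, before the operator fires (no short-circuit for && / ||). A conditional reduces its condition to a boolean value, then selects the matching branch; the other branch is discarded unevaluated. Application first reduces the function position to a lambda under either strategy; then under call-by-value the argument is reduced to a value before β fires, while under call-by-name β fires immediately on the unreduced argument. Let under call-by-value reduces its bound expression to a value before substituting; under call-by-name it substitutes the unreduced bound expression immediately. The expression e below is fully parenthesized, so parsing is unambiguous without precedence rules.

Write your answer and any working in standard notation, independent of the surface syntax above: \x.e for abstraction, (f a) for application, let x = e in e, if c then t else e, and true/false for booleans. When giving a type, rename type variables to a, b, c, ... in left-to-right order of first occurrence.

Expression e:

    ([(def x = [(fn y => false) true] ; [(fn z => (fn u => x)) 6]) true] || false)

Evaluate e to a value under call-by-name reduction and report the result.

Answer: false

Working:
step 0: (((let x = ((\y.false) true) in ((\z.(\u.x)) 6)) true) || false)
step 1: [let@0.0] ((((\z.(\u.((\y.false) true))) 6) true) || false)
step 2: [beta@0.0] (((\u.((\y.false) true)) true) || false)
step 3: [beta@0] (((\y.false) true) || false)
step 4: [beta@0] (false || false)
step 5: [delta@root] false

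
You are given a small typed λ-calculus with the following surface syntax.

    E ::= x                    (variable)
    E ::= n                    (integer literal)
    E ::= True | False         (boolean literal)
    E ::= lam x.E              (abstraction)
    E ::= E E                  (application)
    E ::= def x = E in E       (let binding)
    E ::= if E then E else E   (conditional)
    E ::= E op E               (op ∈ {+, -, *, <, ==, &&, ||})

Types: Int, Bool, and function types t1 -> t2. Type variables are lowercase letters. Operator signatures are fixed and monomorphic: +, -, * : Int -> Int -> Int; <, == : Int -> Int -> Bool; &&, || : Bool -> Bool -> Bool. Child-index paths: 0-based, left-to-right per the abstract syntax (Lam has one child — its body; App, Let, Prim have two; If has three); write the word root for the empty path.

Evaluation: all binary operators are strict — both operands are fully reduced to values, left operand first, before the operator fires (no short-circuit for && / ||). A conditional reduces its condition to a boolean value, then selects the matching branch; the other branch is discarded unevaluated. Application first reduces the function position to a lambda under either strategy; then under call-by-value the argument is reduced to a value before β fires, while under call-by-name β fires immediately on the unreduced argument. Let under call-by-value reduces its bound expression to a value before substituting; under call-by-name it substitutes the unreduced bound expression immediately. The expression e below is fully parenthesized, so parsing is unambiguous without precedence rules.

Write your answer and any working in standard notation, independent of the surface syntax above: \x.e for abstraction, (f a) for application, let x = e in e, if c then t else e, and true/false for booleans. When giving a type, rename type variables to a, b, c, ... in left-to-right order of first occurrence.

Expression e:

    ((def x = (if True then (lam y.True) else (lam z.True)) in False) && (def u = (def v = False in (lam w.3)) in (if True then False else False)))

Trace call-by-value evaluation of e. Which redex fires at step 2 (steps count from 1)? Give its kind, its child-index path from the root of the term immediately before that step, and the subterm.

Answer: let at 0 : (let x = (\y.true) in false)

Trace:
step 0: ((let x = (if true then (\y.true) else (\z.true)) in false) && (let u = (let v = false in (\w.3)) in (if true then false else false)))
step 1: [if@0.0] ((let x = (\y.true) in false) && (let u = (let v = false in (\w.3)) in (if true then false else false)))
step 2: [let@0] (false && (let u = (let v = false in (\w.3)) in (if true then false else false)))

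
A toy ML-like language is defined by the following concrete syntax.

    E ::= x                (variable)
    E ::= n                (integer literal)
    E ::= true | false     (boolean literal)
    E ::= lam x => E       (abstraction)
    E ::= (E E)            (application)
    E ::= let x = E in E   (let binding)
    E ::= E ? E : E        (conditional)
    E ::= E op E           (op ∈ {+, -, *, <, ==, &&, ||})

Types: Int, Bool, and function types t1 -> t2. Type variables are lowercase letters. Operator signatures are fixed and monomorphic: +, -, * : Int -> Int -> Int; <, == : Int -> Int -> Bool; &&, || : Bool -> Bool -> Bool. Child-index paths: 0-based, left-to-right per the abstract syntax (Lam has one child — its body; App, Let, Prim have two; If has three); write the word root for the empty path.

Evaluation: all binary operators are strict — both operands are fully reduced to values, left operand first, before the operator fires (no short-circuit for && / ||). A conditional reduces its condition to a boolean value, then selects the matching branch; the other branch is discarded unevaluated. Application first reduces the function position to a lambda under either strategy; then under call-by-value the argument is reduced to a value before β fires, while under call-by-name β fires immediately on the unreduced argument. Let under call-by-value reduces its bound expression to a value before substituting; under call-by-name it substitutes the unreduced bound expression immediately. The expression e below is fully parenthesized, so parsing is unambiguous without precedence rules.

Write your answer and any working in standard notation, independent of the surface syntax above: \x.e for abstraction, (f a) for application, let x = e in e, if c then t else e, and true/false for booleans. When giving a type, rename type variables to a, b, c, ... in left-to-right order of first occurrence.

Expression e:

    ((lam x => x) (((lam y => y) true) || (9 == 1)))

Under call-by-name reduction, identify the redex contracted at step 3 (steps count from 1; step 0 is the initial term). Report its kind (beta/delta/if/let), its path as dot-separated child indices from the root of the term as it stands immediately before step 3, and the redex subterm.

Answer: delta at 1 : (9 == 1)

Working:
step 0: ((\x.x) (((\y.y) true) || (9 == 1)))
step 1: [beta@root] (((\y.y) true) || (9 == 1))
step 2: [beta@0] (true || (9 == 1))
step 3: [delta@1] (true || false)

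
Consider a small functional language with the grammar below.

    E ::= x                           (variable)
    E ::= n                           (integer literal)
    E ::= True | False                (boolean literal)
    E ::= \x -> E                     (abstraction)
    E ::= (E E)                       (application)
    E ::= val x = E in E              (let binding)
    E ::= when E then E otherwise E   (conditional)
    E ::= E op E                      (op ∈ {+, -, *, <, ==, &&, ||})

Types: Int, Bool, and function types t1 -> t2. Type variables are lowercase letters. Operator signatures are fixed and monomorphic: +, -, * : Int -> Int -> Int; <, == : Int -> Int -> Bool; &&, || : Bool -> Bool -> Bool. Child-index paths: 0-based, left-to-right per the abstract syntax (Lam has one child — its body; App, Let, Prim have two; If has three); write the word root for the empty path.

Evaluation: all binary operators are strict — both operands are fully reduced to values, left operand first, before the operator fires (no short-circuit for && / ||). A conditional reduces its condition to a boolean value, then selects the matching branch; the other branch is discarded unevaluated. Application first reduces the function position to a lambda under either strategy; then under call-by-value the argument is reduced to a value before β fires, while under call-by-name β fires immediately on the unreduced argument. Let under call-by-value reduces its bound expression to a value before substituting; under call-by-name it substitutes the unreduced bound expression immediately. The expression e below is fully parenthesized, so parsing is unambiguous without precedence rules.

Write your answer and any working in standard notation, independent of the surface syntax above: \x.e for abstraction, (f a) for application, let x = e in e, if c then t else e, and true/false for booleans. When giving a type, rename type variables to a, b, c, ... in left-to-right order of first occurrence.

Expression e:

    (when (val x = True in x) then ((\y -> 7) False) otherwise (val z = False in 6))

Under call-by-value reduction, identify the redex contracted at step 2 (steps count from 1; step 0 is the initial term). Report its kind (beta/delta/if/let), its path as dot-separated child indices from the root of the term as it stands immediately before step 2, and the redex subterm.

Answer: if at root : (if true then ((\y.7) false) else (let z = false in 6))

Derivation:
step 0: (if (let x = true in x) then ((\y.7) false) else (let z = false in 6))
step 1: [let@0] (if true then ((\y.7) false) else (let z = false in 6))
step 2: [if@root] ((\y.7) false)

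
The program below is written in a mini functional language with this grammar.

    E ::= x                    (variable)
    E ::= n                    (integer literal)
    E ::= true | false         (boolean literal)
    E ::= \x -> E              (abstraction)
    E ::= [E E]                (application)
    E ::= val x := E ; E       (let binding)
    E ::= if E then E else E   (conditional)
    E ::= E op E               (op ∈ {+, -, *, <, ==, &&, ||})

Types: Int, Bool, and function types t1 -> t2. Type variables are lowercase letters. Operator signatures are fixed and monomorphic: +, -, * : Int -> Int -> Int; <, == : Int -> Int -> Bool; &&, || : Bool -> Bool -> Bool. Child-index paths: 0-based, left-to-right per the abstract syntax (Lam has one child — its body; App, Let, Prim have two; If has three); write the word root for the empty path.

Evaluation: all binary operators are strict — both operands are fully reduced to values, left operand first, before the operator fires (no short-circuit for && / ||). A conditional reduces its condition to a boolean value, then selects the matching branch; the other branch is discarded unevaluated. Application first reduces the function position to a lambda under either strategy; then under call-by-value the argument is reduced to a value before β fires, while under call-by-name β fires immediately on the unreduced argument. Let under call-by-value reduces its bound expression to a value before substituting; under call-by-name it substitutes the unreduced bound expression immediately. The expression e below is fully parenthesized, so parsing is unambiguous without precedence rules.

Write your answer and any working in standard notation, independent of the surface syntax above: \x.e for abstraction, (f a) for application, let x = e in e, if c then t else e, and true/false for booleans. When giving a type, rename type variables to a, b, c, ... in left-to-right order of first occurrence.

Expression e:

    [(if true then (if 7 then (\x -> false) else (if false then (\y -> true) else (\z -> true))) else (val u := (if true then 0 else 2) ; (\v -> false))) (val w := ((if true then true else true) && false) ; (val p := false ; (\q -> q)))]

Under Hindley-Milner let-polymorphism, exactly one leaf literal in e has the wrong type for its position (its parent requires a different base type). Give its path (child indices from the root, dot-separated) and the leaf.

Working:
  unify Bool ~ Bool
  unify Int ~ Bool
  FAIL: mismatch Int ~ Bool

Answer: 0.1.0 : 7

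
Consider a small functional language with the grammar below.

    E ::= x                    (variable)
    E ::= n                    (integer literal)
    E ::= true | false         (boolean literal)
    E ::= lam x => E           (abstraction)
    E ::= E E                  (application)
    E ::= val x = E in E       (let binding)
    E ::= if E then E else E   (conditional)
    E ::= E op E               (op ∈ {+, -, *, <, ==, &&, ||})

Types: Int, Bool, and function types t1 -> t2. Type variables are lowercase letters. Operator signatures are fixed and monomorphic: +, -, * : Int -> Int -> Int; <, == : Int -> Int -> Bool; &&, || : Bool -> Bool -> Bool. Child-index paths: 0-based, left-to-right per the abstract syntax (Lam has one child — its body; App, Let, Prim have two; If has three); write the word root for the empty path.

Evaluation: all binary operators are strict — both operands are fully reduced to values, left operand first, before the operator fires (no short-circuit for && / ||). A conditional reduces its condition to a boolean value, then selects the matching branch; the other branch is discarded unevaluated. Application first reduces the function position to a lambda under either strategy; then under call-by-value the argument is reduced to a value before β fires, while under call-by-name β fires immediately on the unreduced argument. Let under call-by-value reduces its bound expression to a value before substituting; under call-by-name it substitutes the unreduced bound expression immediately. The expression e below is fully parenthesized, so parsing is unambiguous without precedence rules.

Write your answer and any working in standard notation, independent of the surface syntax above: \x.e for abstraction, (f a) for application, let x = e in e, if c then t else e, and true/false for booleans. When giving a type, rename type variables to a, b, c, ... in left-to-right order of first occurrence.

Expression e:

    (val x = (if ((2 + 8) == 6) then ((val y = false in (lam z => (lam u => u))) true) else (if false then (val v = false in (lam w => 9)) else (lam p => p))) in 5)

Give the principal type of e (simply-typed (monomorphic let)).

Derivation:
  unify Int ~ Int
  unify Int ~ Int
  unify Int ~ Int
  unify Int ~ Int
  unify Bool ~ Bool
let y : Bool
u : b
\u._ : b -> b
\z._ : a -> b -> b
  unify a -> b -> b ~ Bool -> c
  unify a ~ Bool
  unify b -> b ~ c
_ _ : b -> b
  unify Bool ~ Bool
let v : Bool
\w._ : d -> Int
p : e
\p._ : e -> e
  unify d -> Int ~ e -> e
  unify d ~ e
  unify Int ~ e
  unify b -> b ~ Int -> Int
  unify b ~ Int
  unify Int ~ Int
let x : Int -> Int

Answer: Int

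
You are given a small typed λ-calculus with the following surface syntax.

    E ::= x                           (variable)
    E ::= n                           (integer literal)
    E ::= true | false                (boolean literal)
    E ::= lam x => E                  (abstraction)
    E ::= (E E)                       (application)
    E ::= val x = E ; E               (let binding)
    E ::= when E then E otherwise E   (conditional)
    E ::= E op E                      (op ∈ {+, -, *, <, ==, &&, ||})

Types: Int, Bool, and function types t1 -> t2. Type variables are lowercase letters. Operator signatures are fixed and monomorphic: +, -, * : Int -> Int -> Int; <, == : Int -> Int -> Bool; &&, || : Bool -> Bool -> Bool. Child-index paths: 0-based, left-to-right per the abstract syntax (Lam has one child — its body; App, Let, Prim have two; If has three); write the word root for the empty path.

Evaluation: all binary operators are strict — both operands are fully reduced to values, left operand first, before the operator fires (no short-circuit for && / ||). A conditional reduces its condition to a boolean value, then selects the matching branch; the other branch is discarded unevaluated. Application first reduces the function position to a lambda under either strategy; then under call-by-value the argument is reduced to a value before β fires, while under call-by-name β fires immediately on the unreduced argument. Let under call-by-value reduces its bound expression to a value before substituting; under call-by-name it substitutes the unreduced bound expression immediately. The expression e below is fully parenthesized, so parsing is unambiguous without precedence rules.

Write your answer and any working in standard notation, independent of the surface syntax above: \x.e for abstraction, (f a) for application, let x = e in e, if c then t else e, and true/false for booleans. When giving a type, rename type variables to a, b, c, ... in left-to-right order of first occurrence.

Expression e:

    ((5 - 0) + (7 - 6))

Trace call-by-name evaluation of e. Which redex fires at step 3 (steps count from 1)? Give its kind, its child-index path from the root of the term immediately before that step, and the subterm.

Derivation:
step 0: ((5 - 0) + (7 - 6))
step 1: [delta@0] (5 + (7 - 6))
step 2: [delta@1] (5 + 1)
step 3: [delta@root] 6

Answer: delta at root : (5 + 1)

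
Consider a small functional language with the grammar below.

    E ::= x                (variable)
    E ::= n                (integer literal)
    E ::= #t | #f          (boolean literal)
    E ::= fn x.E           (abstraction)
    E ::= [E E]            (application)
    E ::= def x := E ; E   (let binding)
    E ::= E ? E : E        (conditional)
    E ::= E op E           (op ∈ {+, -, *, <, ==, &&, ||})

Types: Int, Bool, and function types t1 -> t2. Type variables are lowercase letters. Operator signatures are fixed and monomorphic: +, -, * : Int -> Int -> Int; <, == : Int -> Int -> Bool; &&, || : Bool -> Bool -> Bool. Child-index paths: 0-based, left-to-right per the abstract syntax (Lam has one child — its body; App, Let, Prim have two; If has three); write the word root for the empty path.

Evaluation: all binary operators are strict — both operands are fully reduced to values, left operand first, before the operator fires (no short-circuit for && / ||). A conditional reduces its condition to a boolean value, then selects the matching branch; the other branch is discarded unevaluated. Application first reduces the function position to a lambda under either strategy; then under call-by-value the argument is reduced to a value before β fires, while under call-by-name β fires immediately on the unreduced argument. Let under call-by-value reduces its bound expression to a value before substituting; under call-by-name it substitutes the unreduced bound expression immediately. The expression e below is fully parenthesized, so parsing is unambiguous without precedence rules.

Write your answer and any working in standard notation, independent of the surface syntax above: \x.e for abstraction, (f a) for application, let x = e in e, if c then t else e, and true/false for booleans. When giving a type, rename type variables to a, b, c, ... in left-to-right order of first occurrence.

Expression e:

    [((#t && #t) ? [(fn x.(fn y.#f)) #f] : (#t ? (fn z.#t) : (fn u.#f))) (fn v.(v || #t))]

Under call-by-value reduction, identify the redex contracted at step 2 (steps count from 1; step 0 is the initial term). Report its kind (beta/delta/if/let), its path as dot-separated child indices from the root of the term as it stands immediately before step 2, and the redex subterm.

Trace:
step 0: ((if (true && true) then ((\x.(\y.false)) false) else (if true then (\z.true) else (\u.false))) (\v.(v || true)))
step 1: [delta@0.0] ((if true then ((\x.(\y.false)) false) else (if true then (\z.true) else (\u.false))) (\v.(v || true)))
step 2: [if@0] (((\x.(\y.false)) false) (\v.(v || true)))

Answer: if at 0 : (if true then ((\x.(\y.false)) false) else (if true then (\z.true) else (\u.false)))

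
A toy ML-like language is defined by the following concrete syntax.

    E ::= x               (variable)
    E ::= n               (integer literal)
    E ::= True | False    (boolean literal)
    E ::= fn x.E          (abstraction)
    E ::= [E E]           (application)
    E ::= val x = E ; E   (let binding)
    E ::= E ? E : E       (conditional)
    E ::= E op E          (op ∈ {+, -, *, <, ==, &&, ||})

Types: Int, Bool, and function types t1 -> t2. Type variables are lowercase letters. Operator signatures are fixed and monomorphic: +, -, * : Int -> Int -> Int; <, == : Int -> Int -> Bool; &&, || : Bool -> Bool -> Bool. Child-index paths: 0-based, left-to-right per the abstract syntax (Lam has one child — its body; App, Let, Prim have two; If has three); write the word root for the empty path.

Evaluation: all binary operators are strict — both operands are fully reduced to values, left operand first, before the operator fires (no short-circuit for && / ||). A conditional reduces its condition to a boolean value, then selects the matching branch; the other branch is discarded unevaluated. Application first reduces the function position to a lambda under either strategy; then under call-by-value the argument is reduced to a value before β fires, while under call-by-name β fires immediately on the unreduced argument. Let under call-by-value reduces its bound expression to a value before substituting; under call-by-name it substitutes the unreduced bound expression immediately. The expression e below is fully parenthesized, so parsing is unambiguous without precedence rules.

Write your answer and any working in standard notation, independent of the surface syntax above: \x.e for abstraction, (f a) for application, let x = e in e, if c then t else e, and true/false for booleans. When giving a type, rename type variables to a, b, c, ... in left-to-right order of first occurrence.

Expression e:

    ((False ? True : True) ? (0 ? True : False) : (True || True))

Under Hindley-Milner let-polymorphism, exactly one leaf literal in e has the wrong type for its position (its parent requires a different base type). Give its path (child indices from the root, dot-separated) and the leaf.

Working:
  unify Bool ~ Bool
  unify Bool ~ Bool
  unify Bool ~ Bool
  unify Int ~ Bool
  FAIL: mismatch Int ~ Bool

Answer: 1.0 : 0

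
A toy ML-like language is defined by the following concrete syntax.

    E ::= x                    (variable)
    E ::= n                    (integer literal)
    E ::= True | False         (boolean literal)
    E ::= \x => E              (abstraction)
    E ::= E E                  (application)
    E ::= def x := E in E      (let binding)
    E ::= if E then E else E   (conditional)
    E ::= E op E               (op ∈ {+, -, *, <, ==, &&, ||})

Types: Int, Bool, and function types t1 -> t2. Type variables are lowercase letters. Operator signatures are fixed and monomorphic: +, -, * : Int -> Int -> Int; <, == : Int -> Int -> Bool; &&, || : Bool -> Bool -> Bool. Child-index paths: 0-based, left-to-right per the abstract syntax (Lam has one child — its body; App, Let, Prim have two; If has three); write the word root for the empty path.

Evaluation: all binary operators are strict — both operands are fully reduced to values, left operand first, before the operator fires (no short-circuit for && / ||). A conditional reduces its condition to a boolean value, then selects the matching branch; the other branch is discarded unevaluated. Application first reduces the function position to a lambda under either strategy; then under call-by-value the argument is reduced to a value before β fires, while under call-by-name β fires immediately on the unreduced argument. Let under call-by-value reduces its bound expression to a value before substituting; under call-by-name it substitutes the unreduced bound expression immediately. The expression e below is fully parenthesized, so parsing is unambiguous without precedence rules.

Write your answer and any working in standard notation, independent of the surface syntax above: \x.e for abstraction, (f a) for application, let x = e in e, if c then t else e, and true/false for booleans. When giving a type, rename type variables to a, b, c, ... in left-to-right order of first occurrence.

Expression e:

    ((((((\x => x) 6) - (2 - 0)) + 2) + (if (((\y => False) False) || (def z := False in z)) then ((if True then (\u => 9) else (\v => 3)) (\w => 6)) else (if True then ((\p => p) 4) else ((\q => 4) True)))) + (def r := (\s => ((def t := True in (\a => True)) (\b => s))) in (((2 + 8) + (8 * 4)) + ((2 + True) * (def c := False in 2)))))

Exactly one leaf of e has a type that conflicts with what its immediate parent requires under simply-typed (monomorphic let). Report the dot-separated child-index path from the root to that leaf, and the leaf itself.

Trace:
x : a
\x._ : a -> a
  unify a -> a ~ Int -> b
  unify a ~ Int
  unify Int ~ b
_ _ : Int
  unify Int ~ Int
  unify Int ~ Int
  unify Int ~ Int
  unify Int ~ Int
  unify Int ~ Int
  unify Int ~ Int
  unify Int ~ Int
\y._ : c -> Bool
  unify c -> Bool ~ Bool -> d
  unify c ~ Bool
  unify Bool ~ d
_ _ : Bool
  unify Bool ~ Bool
let z : Bool
z : Bool
  unify Bool ~ Bool
  unify Bool ~ Bool
  unify Bool ~ Bool
\u._ : e -> Int
\v._ : f -> Int
  unify e -> Int ~ f -> Int
  unify e ~ f
  unify Int ~ Int
\w._ : g -> Int
  unify f -> Int ~ (g -> Int) -> h
  unify f ~ g -> Int
  unify Int ~ h
_ _ : Int
  unify Bool ~ Bool
p : i
\p._ : i -> i
  unify i -> i ~ Int -> j
  unify i ~ Int
  unify Int ~ j
_ _ : Int
\q._ : k -> Int
  unify k -> Int ~ Bool -> l
  unify k ~ Bool
  unify Int ~ l
_ _ : Int
  unify Int ~ Int
  unify Int ~ Int
  unify Int ~ Int
  unify Int ~ Int
let t : Bool
\a._ : n -> Bool
s : m
\b._ : o -> m
  unify n -> Bool ~ (o -> m) -> p
  unify n ~ o -> m
  unify Bool ~ p
_ _ : Bool
\s._ : m -> Bool
let r : m -> Bool
  unify Int ~ Int
  unify Int ~ Int
  unify Int ~ Int
  unify Int ~ Int
  unify Int ~ Int
  unify Int ~ Int
  unify Int ~ Int
  unify Int ~ Int
  unify Bool ~ Int
  FAIL: mismatch Bool ~ Int

Answer: 1.1.1.0.1 : true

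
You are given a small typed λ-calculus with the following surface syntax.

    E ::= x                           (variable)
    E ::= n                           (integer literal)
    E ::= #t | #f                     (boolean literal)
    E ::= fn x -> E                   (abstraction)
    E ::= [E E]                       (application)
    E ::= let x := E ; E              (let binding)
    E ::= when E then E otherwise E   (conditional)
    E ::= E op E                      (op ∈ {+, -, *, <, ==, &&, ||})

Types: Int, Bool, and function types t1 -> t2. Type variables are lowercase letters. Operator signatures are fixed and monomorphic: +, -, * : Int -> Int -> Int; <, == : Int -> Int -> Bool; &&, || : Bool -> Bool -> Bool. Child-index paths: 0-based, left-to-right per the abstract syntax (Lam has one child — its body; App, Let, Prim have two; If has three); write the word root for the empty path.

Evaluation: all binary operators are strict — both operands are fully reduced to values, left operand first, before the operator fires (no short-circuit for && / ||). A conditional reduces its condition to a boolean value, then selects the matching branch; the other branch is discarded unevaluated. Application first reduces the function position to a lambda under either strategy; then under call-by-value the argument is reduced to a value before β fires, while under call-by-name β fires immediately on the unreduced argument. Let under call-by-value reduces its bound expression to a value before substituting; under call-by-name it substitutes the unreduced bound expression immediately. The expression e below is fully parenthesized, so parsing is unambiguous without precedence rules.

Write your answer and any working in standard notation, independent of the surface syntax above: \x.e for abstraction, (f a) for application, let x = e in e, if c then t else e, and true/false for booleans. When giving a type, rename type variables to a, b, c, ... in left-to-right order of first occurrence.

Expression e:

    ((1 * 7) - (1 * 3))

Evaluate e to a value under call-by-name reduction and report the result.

Answer: 4

Trace:
step 0: ((1 * 7) - (1 * 3))
step 1: [delta@0] (7 - (1 * 3))
step 2: [delta@1] (7 - 3)
step 3: [delta@root] 4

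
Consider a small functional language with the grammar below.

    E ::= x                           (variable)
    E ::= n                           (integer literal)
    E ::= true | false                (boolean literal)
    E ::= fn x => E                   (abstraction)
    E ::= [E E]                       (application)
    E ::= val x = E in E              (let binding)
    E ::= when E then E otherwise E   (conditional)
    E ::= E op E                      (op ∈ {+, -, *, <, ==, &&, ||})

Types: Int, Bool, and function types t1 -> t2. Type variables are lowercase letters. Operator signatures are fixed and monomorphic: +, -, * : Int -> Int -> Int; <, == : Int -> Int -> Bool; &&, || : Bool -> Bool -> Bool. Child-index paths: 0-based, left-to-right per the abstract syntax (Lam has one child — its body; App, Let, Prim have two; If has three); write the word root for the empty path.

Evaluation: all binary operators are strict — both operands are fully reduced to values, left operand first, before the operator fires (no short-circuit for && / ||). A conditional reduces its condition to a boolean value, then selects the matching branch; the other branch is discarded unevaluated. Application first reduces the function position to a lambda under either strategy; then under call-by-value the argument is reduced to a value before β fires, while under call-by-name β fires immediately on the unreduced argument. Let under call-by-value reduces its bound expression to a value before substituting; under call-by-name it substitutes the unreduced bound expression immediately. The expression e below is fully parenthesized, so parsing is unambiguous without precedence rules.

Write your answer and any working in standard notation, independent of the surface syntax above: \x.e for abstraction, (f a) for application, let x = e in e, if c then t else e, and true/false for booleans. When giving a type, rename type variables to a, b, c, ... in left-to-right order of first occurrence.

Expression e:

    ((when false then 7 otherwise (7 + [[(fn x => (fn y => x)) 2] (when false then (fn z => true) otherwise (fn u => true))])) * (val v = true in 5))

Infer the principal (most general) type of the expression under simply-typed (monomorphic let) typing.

Working:
  unify Bool ~ Bool
  unify Int ~ Int
x : a
\y._ : b -> a
\x._ : a -> b -> a
  unify a -> b -> a ~ Int -> c
  unify a ~ Int
  unify b -> Int ~ c
_ _ : b -> Int
  unify Bool ~ Bool
\z._ : d -> Bool
\u._ : e -> Bool
  unify d -> Bool ~ e -> Bool
  unify d ~ e
  unify Bool ~ Bool
  unify b -> Int ~ (e -> Bool) -> f
  unify b ~ e -> Bool
  unify Int ~ f
_ _ : Int
  unify Int ~ Int
  unify Int ~ Int
  unify Int ~ Int
let v : Bool
  unify Int ~ Int

Answer: Int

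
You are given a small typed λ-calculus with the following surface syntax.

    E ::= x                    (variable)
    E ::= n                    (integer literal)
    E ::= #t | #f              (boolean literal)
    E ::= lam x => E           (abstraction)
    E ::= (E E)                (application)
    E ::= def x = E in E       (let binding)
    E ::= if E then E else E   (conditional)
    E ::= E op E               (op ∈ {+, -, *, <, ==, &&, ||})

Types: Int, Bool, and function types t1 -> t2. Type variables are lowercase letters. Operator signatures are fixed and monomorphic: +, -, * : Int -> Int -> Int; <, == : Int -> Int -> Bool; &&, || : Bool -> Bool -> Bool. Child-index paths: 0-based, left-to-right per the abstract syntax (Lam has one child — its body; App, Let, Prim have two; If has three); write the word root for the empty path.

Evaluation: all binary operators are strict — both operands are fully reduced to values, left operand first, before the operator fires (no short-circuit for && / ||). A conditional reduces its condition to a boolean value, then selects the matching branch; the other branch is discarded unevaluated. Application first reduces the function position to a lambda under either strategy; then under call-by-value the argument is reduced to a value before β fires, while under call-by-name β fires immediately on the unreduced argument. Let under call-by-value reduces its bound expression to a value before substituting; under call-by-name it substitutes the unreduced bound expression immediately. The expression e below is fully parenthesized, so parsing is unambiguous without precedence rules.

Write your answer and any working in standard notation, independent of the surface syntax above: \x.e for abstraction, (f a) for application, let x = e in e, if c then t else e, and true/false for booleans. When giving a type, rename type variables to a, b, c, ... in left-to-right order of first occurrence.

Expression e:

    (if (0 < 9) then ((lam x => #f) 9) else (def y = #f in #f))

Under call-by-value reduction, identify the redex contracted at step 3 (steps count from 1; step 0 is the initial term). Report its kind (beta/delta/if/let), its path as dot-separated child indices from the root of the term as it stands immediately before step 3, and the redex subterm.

Answer: beta at root : ((\x.false) 9)

Working:
step 0: (if (0 < 9) then ((\x.false) 9) else (let y = false in false))
step 1: [delta@0] (if true then ((\x.false) 9) else (let y = false in false))
step 2: [if@root] ((\x.false) 9)
step 3: [beta@root] false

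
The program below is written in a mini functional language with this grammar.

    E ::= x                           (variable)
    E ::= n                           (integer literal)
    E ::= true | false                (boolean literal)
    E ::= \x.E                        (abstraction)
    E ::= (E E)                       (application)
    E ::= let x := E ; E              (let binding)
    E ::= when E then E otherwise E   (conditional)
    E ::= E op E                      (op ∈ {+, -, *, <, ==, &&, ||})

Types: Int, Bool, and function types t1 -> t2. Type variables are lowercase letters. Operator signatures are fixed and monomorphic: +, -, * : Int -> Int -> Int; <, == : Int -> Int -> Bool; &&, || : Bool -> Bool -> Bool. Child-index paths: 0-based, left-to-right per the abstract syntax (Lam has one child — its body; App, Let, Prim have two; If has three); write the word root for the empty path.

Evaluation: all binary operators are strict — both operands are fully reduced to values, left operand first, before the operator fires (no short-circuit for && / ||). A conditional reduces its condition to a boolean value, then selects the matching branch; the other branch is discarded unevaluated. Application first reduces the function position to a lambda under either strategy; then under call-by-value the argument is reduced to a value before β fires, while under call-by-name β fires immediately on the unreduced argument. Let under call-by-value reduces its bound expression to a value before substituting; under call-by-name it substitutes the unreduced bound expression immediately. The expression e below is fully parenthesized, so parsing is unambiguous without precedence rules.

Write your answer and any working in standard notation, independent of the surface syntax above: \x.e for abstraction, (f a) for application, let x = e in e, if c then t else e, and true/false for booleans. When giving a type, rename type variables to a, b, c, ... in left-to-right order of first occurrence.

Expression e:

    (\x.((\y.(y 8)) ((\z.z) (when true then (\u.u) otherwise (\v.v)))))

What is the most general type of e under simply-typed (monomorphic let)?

Answer: a -> Int

Working:
y : b
  unify b ~ Int -> c
_ _ : c
\y._ : (Int -> c) -> c
z : d
\z._ : d -> d
  unify Bool ~ Bool
u : e
\u._ : e -> e
v : f
\v._ : f -> f
  unify e -> e ~ f -> f
  unify e ~ f
  unify f ~ f
  unify d -> d ~ (f -> f) -> g
  unify d ~ f -> f
  unify f -> f ~ g
_ _ : f -> f
  unify (Int -> c) -> c ~ (f -> f) -> h
  unify Int -> c ~ f -> f
  unify Int ~ f
  unify c ~ Int
  unify Int ~ h
_ _ : Int
\x._ : a -> Int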